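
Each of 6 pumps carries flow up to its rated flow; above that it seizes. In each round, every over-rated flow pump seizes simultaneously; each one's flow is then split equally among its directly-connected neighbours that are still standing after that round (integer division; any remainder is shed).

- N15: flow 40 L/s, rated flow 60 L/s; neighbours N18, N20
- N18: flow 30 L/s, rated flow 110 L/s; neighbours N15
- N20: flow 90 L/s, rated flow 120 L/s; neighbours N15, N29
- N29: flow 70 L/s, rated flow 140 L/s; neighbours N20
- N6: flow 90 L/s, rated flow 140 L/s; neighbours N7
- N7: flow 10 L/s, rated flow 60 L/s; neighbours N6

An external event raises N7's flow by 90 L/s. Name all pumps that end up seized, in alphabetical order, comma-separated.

N6, N7

Round 1 — N7 at 100 > 60. N7 seizes.
  N7 sheds 100 L/s to N6: 100 each.
    N6: 90+100 = 190 > 140
Round 2 — N6 seizes.
  N6 sheds 190 L/s: no online neighbours, lost.
No further seizures.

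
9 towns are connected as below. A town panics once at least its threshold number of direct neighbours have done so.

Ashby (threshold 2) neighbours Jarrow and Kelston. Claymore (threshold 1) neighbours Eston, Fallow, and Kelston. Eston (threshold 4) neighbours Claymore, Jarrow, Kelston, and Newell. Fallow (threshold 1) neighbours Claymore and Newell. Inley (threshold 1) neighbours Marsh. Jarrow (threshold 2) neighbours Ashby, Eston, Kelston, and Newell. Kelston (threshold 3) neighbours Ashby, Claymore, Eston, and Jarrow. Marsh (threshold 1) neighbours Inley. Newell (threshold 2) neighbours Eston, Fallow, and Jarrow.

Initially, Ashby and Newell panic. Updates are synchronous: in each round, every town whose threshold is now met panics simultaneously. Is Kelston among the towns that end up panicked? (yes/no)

yes

Round 1 — Ashby, Newell panic (initial).
Round 2 — checking thresholds:
  Eston: 1 of 4 neighbours < 4, not yet.
  Fallow: 1 of 2 neighbours ≥ 1, panics.
  Jarrow: 2 of 4 neighbours ≥ 2, panics.
  Kelston: 1 of 4 neighbours < 3, not yet.
Round 3 — checking thresholds:
  Claymore: 1 of 3 neighbours ≥ 1, panics.
  Eston: 2 of 4 neighbours < 4, not yet.
  Kelston: 2 of 4 neighbours < 3, not yet.
Round 4 — checking thresholds:
  Eston: 3 of 4 neighbours < 4, not yet.
  Kelston: 3 of 4 neighbours ≥ 3, panics.
Round 5 — checking thresholds:
  Eston: 4 of 4 neighbours ≥ 4, panics.
Round 6 — no new panics; cascade stops.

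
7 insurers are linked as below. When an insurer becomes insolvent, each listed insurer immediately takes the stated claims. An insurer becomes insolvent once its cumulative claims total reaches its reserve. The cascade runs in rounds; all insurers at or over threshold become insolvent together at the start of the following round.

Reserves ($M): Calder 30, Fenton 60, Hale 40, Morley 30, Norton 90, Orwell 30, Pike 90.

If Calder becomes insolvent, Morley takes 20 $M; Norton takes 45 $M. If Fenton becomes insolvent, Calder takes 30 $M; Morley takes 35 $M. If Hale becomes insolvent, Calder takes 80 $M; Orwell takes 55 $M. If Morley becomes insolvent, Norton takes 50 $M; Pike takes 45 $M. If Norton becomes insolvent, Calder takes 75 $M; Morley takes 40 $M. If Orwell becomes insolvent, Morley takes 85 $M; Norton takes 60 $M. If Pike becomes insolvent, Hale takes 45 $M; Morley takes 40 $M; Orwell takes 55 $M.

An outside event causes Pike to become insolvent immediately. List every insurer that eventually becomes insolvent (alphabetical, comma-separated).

Calder, Hale, Morley, Norton, Orwell, Pike

Round 1 — Pike becomes insolvent (initial).
  Hale: +45 → 45 ≥ 40
  Morley: +40 → 40 ≥ 30
  Orwell: +55 → 55 ≥ 30
Round 2 — Hale, Morley, Orwell become insolvent.
  Calder: +80 → 80 ≥ 30
  Norton: +50+60 → 110 ≥ 90
Round 3 — Calder, Norton become insolvent.
No further insolvencies.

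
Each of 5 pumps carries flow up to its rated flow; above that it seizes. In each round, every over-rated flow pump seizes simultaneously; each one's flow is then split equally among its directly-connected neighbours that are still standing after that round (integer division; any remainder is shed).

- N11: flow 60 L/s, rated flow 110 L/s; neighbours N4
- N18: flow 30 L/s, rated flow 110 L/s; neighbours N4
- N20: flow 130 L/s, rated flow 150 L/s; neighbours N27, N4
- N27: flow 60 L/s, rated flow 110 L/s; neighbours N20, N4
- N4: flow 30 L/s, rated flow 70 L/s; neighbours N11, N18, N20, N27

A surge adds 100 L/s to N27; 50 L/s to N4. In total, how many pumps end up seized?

Round 1 — N27 at 160 > 110; N4 at 80 > 70. N27, N4 seize.
  N27 sheds 160 L/s to N20: 160 each.
    N20: 130+160 = 290 > 150
  N4 sheds 80 L/s to N11, N18, N20: 26 each (2 lost).
    N11: 60+26 = 86 ≤ 110
    N18: 30+26 = 56 ≤ 110
    N20: 290+26 = 316 > 150
Round 2 — N20 seizes.
  N20 sheds 316 L/s: no online neighbours, lost.
No further seizures.

3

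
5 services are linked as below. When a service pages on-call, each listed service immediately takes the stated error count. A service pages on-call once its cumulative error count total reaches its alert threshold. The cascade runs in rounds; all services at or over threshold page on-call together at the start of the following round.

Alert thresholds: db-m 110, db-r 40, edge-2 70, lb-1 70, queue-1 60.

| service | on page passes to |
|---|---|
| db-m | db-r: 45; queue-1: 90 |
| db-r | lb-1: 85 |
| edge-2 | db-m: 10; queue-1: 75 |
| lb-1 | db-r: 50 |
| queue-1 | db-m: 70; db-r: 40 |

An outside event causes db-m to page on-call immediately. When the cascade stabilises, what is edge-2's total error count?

Round 1 — db-m pages on-call (initial).
  db-r: +45 → 45 ≥ 40
  queue-1: +90 → 90 ≥ 60
Round 2 — db-r, queue-1 page on-call.
  lb-1: +85 → 85 ≥ 70
Round 3 — lb-1 pages on-call.
No further pages.

0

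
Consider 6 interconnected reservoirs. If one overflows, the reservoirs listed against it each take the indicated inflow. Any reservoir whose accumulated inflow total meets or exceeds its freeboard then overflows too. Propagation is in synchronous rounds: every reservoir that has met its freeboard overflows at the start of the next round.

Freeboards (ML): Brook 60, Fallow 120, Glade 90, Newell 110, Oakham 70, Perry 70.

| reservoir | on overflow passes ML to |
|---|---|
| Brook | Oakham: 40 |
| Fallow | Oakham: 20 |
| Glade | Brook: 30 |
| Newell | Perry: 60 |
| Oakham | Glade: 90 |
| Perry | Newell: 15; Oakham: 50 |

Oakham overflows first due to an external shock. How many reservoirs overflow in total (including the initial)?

2

Round 1 — Oakham overflows (initial).
  Glade: +90 → 90 ≥ 90
Round 2 — Glade overflows.
  Brook: +30 → 30 < 60
No further overflows.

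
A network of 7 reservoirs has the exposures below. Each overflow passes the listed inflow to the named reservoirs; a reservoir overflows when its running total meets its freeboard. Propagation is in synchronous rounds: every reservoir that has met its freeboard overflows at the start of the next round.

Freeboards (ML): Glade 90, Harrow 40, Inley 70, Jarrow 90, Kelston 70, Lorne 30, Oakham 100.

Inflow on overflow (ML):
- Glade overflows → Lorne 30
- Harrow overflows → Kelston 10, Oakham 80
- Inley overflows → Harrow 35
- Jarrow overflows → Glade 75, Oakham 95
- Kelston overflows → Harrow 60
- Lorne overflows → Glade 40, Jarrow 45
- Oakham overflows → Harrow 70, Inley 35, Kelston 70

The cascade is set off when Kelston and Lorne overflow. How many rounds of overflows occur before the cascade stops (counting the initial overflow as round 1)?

Round 1 — Kelston, Lorne overflow (initial).
  Glade: +40 → 40 < 90
  Harrow: +60 → 60 ≥ 40
  Jarrow: +45 → 45 < 90
Round 2 — Harrow overflows.
  Oakham: +80 → 80 < 100
No further overflows.

2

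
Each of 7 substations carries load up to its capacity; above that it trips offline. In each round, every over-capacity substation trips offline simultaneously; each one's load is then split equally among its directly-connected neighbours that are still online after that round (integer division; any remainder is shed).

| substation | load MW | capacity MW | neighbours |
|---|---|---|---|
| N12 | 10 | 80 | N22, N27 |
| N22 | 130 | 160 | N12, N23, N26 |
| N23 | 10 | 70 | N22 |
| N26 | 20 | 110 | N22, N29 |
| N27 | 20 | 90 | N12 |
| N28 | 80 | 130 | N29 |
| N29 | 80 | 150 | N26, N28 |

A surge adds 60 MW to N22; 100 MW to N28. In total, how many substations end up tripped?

Round 1 — N22 at 190 > 160; N28 at 180 > 130. N22, N28 trip offline.
  N22 sheds 190 MW to N12, N23, N26: 63 each (1 lost).
    N12: 10+63 = 73 ≤ 80
    N23: 10+63 = 73 > 70
    N26: 20+63 = 83 ≤ 110
  N28 sheds 180 MW to N29: 180 each.
    N29: 80+180 = 260 > 150
Round 2 — N23, N29 trip offline.
  N23 sheds 73 MW: no online neighbours, lost.
  N29 sheds 260 MW to N26: 260 each.
    N26: 83+260 = 343 > 110
Round 3 — N26 trips offline.
  N26 sheds 343 MW: no online neighbours, lost.
No further trips.

5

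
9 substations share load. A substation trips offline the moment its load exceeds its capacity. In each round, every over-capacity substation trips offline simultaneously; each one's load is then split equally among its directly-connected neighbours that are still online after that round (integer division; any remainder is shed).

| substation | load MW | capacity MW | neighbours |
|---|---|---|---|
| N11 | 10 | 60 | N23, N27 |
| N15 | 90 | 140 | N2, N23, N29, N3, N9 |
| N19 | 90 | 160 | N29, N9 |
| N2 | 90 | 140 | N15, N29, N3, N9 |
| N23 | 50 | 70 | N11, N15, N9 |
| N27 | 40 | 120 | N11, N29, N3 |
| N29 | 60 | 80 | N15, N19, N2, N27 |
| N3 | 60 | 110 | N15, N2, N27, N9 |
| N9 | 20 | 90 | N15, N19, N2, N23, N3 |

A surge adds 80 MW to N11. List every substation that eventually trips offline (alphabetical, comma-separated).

N11, N23

Round 1 — N11 at 90 > 60. N11 trips offline.
  N11 sheds 90 MW to N23, N27: 45 each.
    N23: 50+45 = 95 > 70
    N27: 40+45 = 85 ≤ 120
Round 2 — N23 trips offline.
  N23 sheds 95 MW to N15, N9: 47 each (1 lost).
    N15: 90+47 = 137 ≤ 140
    N9: 20+47 = 67 ≤ 90
No further trips.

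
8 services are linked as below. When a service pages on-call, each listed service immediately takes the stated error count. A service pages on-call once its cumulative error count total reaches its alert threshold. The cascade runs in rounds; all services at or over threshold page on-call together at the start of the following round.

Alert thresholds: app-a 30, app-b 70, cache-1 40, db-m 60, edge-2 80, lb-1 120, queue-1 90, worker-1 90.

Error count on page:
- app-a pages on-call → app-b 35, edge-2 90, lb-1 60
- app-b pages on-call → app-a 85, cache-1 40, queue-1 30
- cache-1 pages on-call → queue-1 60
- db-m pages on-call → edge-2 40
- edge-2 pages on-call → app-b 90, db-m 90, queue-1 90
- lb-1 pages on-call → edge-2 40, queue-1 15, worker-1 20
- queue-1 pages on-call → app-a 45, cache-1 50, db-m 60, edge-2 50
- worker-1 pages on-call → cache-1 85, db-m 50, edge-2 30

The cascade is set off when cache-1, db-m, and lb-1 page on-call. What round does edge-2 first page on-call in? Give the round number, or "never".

2

Round 1 — cache-1, db-m, lb-1 page on-call (initial).
  edge-2: +40+40 → 80 ≥ 80
  queue-1: +60+15 → 75 < 90
  worker-1: +20 → 20 < 90
Round 2 — edge-2 pages on-call.
  app-b: +90 → 90 ≥ 70
  queue-1: +90 → 165 ≥ 90
Round 3 — app-b, queue-1 page on-call.
  app-a: +85+45 → 130 ≥ 30
Round 4 — app-a pages on-call.
No further pages.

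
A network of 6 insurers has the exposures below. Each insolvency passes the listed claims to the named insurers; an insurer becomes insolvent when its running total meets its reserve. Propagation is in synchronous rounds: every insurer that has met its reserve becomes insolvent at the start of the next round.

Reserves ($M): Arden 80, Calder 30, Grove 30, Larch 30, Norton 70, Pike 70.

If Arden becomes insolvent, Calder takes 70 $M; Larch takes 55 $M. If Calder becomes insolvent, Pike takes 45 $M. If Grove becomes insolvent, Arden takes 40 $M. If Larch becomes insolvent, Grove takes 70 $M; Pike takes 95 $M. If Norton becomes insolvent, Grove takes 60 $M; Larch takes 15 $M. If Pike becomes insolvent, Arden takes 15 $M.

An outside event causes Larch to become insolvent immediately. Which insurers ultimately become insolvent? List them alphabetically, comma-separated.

Grove, Larch, Pike

Round 1 — Larch becomes insolvent (initial).
  Grove: +70 → 70 ≥ 30
  Pike: +95 → 95 ≥ 70
Round 2 — Grove, Pike become insolvent.
  Arden: +40+15 → 55 < 80
No further insolvencies.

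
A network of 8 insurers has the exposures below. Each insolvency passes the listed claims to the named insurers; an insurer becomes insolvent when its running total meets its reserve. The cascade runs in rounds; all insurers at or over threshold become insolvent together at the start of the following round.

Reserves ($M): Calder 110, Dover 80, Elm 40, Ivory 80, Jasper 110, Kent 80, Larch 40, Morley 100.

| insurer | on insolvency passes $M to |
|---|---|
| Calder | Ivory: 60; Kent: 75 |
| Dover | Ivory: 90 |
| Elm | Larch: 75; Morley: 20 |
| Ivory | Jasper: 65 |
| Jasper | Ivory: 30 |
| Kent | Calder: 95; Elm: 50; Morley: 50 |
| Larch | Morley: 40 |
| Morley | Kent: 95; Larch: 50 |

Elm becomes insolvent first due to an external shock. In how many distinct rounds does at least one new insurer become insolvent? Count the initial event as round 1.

2

Round 1 — Elm becomes insolvent (initial).
  Larch: +75 → 75 ≥ 40
  Morley: +20 → 20 < 100
Round 2 — Larch becomes insolvent.
  Morley: +40 → 60 < 100
No further insolvencies.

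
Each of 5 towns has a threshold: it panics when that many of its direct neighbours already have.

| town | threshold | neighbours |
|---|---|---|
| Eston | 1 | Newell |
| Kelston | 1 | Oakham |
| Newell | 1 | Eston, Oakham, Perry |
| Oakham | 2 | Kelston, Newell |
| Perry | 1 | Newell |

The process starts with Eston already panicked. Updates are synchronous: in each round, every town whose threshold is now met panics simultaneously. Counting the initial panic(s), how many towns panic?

Round 1 — Eston panics (initial).
Round 2 — checking thresholds:
  Newell: 1 of 3 neighbours ≥ 1, panics.
Round 3 — checking thresholds:
  Oakham: 1 of 2 neighbours < 2, holds.
  Perry: 1 of 1 neighbours ≥ 1, panics.
Round 4 — no new panics; cascade stops.

3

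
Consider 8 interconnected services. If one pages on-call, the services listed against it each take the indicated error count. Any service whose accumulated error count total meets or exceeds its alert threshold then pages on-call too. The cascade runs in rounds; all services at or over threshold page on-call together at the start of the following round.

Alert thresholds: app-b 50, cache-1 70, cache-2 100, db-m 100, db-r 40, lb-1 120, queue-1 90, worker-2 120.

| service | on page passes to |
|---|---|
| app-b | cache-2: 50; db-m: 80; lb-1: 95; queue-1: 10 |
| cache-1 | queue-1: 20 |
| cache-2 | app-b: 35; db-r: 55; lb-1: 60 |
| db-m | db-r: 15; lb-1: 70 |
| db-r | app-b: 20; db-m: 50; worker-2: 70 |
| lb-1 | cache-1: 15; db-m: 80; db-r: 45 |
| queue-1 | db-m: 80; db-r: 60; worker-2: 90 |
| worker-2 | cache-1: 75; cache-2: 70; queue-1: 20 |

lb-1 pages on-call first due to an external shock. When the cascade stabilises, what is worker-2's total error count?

Round 1 — lb-1 pages on-call (initial).
  cache-1: +15 → 15 < 70
  db-m: +80 → 80 < 100
  db-r: +45 → 45 ≥ 40
Round 2 — db-r pages on-call.
  app-b: +20 → 20 < 50
  db-m: +50 → 130 ≥ 100
  worker-2: +70 → 70 < 120
Round 3 — db-m pages on-call.
No further pages.

70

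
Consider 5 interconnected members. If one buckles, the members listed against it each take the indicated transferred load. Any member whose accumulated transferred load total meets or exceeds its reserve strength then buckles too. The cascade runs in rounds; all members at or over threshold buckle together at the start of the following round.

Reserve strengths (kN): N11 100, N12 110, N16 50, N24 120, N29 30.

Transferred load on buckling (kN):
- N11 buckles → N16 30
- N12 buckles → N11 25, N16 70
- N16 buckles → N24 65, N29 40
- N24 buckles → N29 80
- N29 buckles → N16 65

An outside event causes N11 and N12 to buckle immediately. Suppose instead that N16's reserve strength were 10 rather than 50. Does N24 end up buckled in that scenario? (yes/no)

With N16's reserve strength at 10:
Round 1 — N11, N12 buckle (initial).
  N16: +30+70 → 100 ≥ 10
Round 2 — N16 buckles.
  N24: +65 → 65 < 120
  N29: +40 → 40 ≥ 30
Round 3 — N29 buckles.
No further bucklings.

no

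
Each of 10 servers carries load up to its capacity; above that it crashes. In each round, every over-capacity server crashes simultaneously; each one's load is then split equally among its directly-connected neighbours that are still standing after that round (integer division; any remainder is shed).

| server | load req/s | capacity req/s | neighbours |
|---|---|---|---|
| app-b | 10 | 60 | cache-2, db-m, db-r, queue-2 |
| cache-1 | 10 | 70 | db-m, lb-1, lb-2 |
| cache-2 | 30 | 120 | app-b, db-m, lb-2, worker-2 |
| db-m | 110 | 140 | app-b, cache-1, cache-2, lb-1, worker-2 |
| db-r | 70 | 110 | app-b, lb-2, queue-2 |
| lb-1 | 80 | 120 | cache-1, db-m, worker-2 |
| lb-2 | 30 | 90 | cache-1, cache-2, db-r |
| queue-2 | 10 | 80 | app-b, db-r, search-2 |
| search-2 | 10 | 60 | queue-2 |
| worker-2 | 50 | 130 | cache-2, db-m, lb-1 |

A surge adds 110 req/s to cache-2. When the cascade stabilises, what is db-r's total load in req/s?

110

Round 1 — cache-2 at 140 > 120. cache-2 crashes.
  cache-2 sheds 140 req/s to app-b, db-m, lb-2, worker-2: 35 each.
    app-b: 10+35 = 45 ≤ 60
    db-m: 110+35 = 145 > 140
    lb-2: 30+35 = 65 ≤ 90
    worker-2: 50+35 = 85 ≤ 130
Round 2 — db-m crashes.
  db-m sheds 145 req/s to app-b, cache-1, lb-1, worker-2: 36 each (1 lost).
    app-b: 45+36 = 81 > 60
    cache-1: 10+36 = 46 ≤ 70
    lb-1: 80+36 = 116 ≤ 120
    worker-2: 85+36 = 121 ≤ 130
Round 3 — app-b crashes.
  app-b sheds 81 req/s to db-r, queue-2: 40 each (1 lost).
    db-r: 70+40 = 110 ≤ 110
    queue-2: 10+40 = 50 ≤ 80
No further crashes.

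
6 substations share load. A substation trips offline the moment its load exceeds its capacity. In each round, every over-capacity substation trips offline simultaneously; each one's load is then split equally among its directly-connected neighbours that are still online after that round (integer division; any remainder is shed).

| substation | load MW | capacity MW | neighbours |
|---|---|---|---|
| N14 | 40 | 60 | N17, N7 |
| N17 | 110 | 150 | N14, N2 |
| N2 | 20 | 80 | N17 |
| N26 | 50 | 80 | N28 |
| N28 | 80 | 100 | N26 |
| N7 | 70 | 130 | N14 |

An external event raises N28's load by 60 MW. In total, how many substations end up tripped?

2

Round 1 — N28 at 140 > 100. N28 trips offline.
  N28 sheds 140 MW to N26: 140 each.
    N26: 50+140 = 190 > 80
Round 2 — N26 trips offline.
  N26 sheds 190 MW: no online neighbours, lost.
No further trips.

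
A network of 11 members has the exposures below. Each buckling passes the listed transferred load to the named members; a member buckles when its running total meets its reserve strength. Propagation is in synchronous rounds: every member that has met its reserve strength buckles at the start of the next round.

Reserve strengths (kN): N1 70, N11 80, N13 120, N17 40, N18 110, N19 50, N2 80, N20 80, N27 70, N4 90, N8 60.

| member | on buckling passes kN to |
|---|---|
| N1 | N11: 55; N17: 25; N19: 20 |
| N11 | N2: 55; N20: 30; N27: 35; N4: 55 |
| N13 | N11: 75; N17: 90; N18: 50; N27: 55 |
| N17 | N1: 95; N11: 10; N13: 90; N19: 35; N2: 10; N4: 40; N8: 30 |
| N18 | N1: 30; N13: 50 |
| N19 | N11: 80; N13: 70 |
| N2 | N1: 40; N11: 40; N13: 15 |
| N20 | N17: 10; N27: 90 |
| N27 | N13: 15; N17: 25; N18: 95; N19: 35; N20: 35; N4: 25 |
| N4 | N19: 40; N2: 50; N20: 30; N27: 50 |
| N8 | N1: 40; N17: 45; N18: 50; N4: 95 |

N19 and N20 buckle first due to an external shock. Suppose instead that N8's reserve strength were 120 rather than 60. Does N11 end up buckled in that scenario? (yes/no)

With N8's reserve strength at 120:
Round 1 — N19, N20 buckle (initial).
  N11: +80 → 80 ≥ 80
  N13: +70 → 70 < 120
  N17: +10 → 10 < 40
  N27: +90 → 90 ≥ 70
Round 2 — N11, N27 buckle.
  N13: +15 → 85 < 120
  N17: +25 → 35 < 40
  N18: +95 → 95 < 110
  N2: +55 → 55 < 80
  N4: +55+25 → 80 < 90
No further bucklings.

yes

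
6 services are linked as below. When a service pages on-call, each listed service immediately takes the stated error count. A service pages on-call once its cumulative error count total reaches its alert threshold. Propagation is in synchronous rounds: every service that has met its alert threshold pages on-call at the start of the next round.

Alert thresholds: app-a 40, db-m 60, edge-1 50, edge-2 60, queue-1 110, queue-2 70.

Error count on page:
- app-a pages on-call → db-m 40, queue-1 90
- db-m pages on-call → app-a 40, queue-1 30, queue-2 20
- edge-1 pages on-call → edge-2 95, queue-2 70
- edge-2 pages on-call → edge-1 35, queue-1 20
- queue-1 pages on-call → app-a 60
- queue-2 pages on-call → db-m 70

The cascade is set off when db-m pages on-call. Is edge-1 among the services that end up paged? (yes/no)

no

Round 1 — db-m pages on-call (initial).
  app-a: +40 → 40 ≥ 40
  queue-1: +30 → 30 < 110
  queue-2: +20 → 20 < 70
Round 2 — app-a pages on-call.
  queue-1: +90 → 120 ≥ 110
Round 3 — queue-1 pages on-call.
No further pages.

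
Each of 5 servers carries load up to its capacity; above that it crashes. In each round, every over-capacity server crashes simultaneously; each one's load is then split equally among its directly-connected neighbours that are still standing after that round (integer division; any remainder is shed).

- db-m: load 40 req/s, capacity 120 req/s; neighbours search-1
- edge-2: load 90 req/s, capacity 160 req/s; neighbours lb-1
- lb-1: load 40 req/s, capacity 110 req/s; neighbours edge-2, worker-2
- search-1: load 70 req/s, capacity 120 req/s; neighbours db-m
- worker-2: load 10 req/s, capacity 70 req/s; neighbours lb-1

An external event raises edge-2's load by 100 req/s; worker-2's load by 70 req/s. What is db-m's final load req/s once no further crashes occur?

40

Round 1 — edge-2 at 190 > 160; worker-2 at 80 > 70. edge-2, worker-2 crash.
  edge-2 sheds 190 req/s to lb-1: 190 each.
    lb-1: 40+190 = 230 > 110
  worker-2 sheds 80 req/s to lb-1: 80 each.
    lb-1: 230+80 = 310 > 110
Round 2 — lb-1 crashes.
  lb-1 sheds 310 req/s: no online neighbours, lost.
No further crashes.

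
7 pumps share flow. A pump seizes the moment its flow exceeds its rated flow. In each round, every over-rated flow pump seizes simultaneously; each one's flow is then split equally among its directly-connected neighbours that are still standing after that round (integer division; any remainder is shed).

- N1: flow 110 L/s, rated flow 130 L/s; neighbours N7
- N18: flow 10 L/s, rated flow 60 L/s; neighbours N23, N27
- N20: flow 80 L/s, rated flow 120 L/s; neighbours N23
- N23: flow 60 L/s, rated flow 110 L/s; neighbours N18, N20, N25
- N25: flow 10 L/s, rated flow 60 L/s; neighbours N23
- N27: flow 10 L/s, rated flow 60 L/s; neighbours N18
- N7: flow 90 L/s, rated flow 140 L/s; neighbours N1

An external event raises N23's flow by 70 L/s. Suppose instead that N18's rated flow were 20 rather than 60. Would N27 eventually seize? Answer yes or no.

yes

With N18's rated flow at 20:
Round 1 — N23 at 130 > 110. N23 seizes.
  N23 sheds 130 L/s to N18, N20, N25: 43 each (1 lost).
    N18: 10+43 = 53 > 20
    N20: 80+43 = 123 > 120
    N25: 10+43 = 53 ≤ 60
Round 2 — N18, N20 seize.
  N18 sheds 53 L/s to N27: 53 each.
    N27: 10+53 = 63 > 60
  N20 sheds 123 L/s: no online neighbours, lost.
Round 3 — N27 seizes.
  N27 sheds 63 L/s: no online neighbours, lost.
No further seizures.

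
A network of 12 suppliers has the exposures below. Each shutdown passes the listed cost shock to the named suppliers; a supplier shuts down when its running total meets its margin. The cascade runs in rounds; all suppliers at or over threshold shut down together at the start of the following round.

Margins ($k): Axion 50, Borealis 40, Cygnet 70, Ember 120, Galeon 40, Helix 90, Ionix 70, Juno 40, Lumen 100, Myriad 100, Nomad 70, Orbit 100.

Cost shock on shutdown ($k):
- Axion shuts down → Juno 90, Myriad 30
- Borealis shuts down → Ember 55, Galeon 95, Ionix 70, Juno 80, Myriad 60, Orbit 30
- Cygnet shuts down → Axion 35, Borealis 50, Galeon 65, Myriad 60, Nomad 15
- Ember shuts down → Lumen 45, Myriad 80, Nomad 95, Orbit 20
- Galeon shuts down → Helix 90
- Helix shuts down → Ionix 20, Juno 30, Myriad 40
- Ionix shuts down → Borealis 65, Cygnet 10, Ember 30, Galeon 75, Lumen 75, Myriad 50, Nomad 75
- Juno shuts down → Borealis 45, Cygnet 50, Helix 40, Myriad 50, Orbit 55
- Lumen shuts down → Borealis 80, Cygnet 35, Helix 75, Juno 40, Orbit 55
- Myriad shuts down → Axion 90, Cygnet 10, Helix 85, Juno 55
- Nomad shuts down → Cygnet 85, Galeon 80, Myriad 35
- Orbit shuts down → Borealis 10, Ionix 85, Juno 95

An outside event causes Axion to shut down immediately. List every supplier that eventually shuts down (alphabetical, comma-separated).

Axion, Borealis, Cygnet, Galeon, Helix, Ionix, Juno, Myriad, Nomad

Round 1 — Axion shuts down (initial).
  Juno: +90 → 90 ≥ 40
  Myriad: +30 → 30 < 100
Round 2 — Juno shuts down.
  Borealis: +45 → 45 ≥ 40
  Cygnet: +50 → 50 < 70
  Helix: +40 → 40 < 90
  Myriad: +50 → 80 < 100
  Orbit: +55 → 55 < 100
Round 3 — Borealis shuts down.
  Ember: +55 → 55 < 120
  Galeon: +95 → 95 ≥ 40
  Ionix: +70 → 70 ≥ 70
  Myriad: +60 → 140 ≥ 100
  Orbit: +30 → 85 < 100
Round 4 — Galeon, Ionix, Myriad shut down.
  Cygnet: +10+10 → 70 ≥ 70
  Ember: +30 → 85 < 120
  Helix: +90+85 → 215 ≥ 90
  Lumen: +75 → 75 < 100
  Nomad: +75 → 75 ≥ 70
Round 5 — Cygnet, Helix, Nomad shut down.
No further shutdowns.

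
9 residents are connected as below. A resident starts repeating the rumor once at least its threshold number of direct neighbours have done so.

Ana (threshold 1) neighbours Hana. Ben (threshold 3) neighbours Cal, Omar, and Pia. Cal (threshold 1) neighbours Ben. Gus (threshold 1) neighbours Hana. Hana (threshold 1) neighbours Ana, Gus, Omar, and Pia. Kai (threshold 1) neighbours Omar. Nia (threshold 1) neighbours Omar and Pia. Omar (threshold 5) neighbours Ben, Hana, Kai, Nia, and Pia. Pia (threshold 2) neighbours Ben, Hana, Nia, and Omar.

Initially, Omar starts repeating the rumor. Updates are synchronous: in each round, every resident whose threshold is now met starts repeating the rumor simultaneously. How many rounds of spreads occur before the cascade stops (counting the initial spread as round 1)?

Round 1 — Omar starts repeating the rumor (initial).
Round 2 — checking thresholds:
  Ben: 1 of 3 neighbours < 3, not yet.
  Hana: 1 of 4 neighbours ≥ 1, starts repeating the rumor.
  Kai: 1 of 1 neighbours ≥ 1, starts repeating the rumor.
  Nia: 1 of 2 neighbours ≥ 1, starts repeating the rumor.
  Pia: 1 of 4 neighbours < 2, not yet.
Round 3 — checking thresholds:
  Ana: 1 of 1 neighbours ≥ 1, starts repeating the rumor.
  Ben: 1 of 3 neighbours < 3, not yet.
  Gus: 1 of 1 neighbours ≥ 1, starts repeating the rumor.
  Pia: 3 of 4 neighbours ≥ 2, starts repeating the rumor.
Round 4 — no new spreads; cascade stops.

3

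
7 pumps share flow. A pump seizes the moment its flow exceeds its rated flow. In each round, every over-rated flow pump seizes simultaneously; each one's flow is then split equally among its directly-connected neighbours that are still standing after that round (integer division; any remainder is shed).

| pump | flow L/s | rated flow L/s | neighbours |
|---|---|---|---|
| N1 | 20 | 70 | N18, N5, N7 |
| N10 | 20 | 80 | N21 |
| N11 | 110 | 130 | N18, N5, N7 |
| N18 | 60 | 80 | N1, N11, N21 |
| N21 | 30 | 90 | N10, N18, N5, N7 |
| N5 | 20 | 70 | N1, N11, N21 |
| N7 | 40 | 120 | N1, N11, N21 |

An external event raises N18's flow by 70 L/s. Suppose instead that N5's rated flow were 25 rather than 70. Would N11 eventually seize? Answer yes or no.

yes

With N5's rated flow at 25:
Round 1 — N18 at 130 > 80. N18 seizes.
  N18 sheds 130 L/s to N1, N11, N21: 43 each (1 lost).
    N1: 20+43 = 63 ≤ 70
    N11: 110+43 = 153 > 130
    N21: 30+43 = 73 ≤ 90
Round 2 — N11 seizes.
  N11 sheds 153 L/s to N5, N7: 76 each (1 lost).
    N5: 20+76 = 96 > 25
    N7: 40+76 = 116 ≤ 120
Round 3 — N5 seizes.
  N5 sheds 96 L/s to N1, N21: 48 each.
    N1: 63+48 = 111 > 70
    N21: 73+48 = 121 > 90
Round 4 — N1, N21 seize.
  N1 sheds 111 L/s to N7: 111 each.
    N7: 116+111 = 227 > 120
  N21 sheds 121 L/s to N10, N7: 60 each (1 lost).
    N10: 20+60 = 80 ≤ 80
    N7: 227+60 = 287 > 120
Round 5 — N7 seizes.
  N7 sheds 287 L/s: no online neighbours, lost.
No further seizures.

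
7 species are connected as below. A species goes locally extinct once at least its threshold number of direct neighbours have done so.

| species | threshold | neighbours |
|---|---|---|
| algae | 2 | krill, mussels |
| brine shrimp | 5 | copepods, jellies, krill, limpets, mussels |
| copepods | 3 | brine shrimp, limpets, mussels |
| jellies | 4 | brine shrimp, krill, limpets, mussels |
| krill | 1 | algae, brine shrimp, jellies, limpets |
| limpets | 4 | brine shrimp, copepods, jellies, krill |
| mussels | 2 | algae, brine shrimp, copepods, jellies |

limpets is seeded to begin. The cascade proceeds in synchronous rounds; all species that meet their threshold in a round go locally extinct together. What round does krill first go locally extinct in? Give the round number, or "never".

Round 1 — limpets goes locally extinct (initial).
Round 2 — checking thresholds:
  brine shrimp: 1 of 5 neighbours < 5, holds.
  copepods: 1 of 3 neighbours < 3, holds.
  jellies: 1 of 4 neighbours < 4, holds.
  krill: 1 of 4 neighbours ≥ 1, goes locally extinct.
Round 3 — no new extinctions; cascade stops.

2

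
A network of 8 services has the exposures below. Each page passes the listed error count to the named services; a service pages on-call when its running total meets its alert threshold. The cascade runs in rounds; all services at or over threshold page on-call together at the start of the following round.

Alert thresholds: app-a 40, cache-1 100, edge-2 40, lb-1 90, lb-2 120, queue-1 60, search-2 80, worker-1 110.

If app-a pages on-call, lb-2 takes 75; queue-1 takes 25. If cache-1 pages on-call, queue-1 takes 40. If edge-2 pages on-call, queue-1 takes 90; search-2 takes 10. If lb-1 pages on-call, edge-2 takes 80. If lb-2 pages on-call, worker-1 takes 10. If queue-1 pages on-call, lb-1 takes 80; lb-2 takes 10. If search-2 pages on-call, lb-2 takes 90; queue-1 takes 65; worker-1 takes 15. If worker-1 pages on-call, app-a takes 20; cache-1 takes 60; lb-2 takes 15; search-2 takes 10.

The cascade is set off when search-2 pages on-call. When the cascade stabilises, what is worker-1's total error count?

15

Round 1 — search-2 pages on-call (initial).
  lb-2: +90 → 90 < 120
  queue-1: +65 → 65 ≥ 60
  worker-1: +15 → 15 < 110
Round 2 — queue-1 pages on-call.
  lb-1: +80 → 80 < 90
  lb-2: +10 → 100 < 120
No further pages.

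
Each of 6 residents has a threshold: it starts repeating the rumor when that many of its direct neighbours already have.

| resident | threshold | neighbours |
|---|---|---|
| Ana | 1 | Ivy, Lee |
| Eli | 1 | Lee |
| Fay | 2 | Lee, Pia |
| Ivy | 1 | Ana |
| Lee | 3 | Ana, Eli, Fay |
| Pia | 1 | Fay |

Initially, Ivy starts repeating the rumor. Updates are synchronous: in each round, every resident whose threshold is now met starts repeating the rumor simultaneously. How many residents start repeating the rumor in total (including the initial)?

Round 1 — Ivy starts repeating the rumor (initial).
Round 2 — checking thresholds:
  Ana: 1 of 2 neighbours ≥ 1, starts repeating the rumor.
Round 3 — no new spreads; cascade stops.

2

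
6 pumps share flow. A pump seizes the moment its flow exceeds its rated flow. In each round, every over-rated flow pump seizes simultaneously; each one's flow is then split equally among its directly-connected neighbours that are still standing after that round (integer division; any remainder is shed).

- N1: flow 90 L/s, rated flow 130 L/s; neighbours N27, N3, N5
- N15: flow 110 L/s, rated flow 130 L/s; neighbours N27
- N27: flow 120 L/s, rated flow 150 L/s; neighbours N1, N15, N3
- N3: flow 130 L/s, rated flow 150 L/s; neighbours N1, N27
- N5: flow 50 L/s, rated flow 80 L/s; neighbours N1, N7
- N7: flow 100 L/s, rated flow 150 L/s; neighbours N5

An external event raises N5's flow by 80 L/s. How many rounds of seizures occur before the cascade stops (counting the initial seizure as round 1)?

Round 1 — N5 at 130 > 80. N5 seizes.
  N5 sheds 130 L/s to N1, N7: 65 each.
    N1: 90+65 = 155 > 130
    N7: 100+65 = 165 > 150
Round 2 — N1, N7 seize.
  N1 sheds 155 L/s to N27, N3: 77 each (1 lost).
    N27: 120+77 = 197 > 150
    N3: 130+77 = 207 > 150
  N7 sheds 165 L/s: no online neighbours, lost.
Round 3 — N27, N3 seize.
  N27 sheds 197 L/s to N15: 197 each.
    N15: 110+197 = 307 > 130
  N3 sheds 207 L/s: no online neighbours, lost.
Round 4 — N15 seizes.
  N15 sheds 307 L/s: no online neighbours, lost.
No further seizures.

4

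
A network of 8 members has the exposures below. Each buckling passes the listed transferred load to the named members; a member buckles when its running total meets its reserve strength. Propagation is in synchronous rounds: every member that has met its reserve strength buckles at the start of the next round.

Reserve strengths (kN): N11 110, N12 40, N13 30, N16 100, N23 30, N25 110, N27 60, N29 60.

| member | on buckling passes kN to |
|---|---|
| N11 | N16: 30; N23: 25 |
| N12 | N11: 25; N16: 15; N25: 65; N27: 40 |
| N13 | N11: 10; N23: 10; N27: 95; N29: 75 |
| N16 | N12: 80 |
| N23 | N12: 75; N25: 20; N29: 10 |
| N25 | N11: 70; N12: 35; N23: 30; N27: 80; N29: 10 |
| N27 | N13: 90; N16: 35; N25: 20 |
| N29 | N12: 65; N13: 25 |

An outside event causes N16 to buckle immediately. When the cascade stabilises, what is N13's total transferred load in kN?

0

Round 1 — N16 buckles (initial).
  N12: +80 → 80 ≥ 40
Round 2 — N12 buckles.
  N11: +25 → 25 < 110
  N25: +65 → 65 < 110
  N27: +40 → 40 < 60
No further bucklings.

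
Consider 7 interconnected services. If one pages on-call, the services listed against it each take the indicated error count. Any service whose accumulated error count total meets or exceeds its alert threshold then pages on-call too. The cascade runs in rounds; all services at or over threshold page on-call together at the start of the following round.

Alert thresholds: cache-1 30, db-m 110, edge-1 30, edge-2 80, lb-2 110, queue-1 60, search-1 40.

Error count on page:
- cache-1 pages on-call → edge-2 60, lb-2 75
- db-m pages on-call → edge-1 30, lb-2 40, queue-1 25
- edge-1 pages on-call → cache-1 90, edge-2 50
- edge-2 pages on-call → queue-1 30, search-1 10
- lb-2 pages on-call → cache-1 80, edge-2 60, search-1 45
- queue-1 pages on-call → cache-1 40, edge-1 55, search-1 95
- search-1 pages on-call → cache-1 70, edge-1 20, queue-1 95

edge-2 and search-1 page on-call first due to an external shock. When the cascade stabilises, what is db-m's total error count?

0

Round 1 — edge-2, search-1 page on-call (initial).
  cache-1: +70 → 70 ≥ 30
  edge-1: +20 → 20 < 30
  queue-1: +30+95 → 125 ≥ 60
Round 2 — cache-1, queue-1 page on-call.
  edge-1: +55 → 75 ≥ 30
  lb-2: +75 → 75 < 110
Round 3 — edge-1 pages on-call.
No further pages.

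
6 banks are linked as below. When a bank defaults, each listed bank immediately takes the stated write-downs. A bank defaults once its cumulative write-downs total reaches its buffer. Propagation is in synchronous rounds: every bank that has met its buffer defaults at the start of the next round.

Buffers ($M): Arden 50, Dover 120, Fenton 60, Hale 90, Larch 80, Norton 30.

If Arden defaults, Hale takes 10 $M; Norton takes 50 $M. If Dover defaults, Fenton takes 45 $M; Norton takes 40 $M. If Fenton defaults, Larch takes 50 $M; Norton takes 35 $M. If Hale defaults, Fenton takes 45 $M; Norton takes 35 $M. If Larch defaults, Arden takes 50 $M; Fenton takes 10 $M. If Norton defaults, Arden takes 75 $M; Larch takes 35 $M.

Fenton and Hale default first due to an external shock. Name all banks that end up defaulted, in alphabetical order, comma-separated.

Arden, Fenton, Hale, Larch, Norton

Round 1 — Fenton, Hale default (initial).
  Larch: +50 → 50 < 80
  Norton: +35+35 → 70 ≥ 30
Round 2 — Norton defaults.
  Arden: +75 → 75 ≥ 50
  Larch: +35 → 85 ≥ 80
Round 3 — Arden, Larch default.
No further defaults.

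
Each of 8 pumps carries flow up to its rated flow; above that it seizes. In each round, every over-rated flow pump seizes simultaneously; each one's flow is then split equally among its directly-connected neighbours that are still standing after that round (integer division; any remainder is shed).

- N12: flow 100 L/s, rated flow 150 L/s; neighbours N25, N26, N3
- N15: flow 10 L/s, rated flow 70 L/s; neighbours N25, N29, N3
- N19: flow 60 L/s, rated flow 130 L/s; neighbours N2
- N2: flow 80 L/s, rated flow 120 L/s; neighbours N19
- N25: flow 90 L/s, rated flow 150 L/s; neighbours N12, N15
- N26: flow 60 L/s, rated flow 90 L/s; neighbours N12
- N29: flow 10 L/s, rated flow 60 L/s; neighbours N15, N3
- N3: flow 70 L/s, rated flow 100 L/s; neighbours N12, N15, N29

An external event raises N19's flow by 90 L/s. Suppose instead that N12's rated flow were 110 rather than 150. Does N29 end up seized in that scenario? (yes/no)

no

With N12's rated flow at 110:
Round 1 — N19 at 150 > 130. N19 seizes.
  N19 sheds 150 L/s to N2: 150 each.
    N2: 80+150 = 230 > 120
Round 2 — N2 seizes.
  N2 sheds 230 L/s: no online neighbours, lost.
No further seizures.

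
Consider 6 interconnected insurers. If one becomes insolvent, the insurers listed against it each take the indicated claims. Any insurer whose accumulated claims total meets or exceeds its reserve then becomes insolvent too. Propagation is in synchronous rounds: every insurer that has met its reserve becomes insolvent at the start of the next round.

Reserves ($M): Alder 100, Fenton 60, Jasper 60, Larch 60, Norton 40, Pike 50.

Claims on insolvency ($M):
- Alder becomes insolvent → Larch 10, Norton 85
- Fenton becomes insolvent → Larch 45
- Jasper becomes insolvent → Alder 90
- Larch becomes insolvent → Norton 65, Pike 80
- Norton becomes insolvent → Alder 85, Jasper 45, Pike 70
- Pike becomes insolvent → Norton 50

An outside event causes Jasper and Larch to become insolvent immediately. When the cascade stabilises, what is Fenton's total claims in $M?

Round 1 — Jasper, Larch become insolvent (initial).
  Alder: +90 → 90 < 100
  Norton: +65 → 65 ≥ 40
  Pike: +80 → 80 ≥ 50
Round 2 — Norton, Pike become insolvent.
  Alder: +85 → 175 ≥ 100
Round 3 — Alder becomes insolvent.
No further insolvencies.

0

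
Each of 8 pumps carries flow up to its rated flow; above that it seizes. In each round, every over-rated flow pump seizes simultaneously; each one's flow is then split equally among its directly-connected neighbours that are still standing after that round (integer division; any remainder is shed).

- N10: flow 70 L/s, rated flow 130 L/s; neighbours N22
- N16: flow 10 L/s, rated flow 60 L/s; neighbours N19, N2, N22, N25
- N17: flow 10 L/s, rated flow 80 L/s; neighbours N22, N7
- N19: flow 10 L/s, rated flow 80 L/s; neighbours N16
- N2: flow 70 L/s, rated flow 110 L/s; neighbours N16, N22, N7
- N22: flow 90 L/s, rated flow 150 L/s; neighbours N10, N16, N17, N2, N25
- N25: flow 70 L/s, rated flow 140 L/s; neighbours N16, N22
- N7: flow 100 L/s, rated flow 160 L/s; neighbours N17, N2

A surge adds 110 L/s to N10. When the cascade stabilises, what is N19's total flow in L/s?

Round 1 — N10 at 180 > 130. N10 seizes.
  N10 sheds 180 L/s to N22: 180 each.
    N22: 90+180 = 270 > 150
Round 2 — N22 seizes.
  N22 sheds 270 L/s to N16, N17, N2, N25: 67 each (2 lost).
    N16: 10+67 = 77 > 60
    N17: 10+67 = 77 ≤ 80
    N2: 70+67 = 137 > 110
    N25: 70+67 = 137 ≤ 140
Round 3 — N16, N2 seize.
  N16 sheds 77 L/s to N19, N25: 38 each (1 lost).
    N19: 10+38 = 48 ≤ 80
    N25: 137+38 = 175 > 140
  N2 sheds 137 L/s to N7: 137 each.
    N7: 100+137 = 237 > 160
Round 4 — N25, N7 seize.
  N25 sheds 175 L/s: no online neighbours, lost.
  N7 sheds 237 L/s to N17: 237 each.
    N17: 77+237 = 314 > 80
Round 5 — N17 seizes.
  N17 sheds 314 L/s: no online neighbours, lost.
No further seizures.

48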